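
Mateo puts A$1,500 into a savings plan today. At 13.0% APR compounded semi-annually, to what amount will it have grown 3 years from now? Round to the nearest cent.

A$2,188.71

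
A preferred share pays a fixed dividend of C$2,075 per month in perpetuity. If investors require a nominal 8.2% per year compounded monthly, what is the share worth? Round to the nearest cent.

Periodic rate i = 0.082/12 = 0.00683333.
PV = C/r = 2075/0.00683333 = 303,658.5366

C$303,658.54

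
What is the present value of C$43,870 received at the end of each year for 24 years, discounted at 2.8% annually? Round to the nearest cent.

PV = 43870 × [1 − (1+0.028)^(−24)] / 0.028 = 43870 × 17.306260 = 759,225.6178

C$759,225.62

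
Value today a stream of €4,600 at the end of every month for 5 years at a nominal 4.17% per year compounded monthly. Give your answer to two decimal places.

i = 0.0417/12 = 0.003475 per month; n = 5·12 = 60.
PV = 4600 × [1 − (1+0.003475)^(−60)] / 0.003475 = 4600 × 54.073526 = 248,738.2180

€248,738.22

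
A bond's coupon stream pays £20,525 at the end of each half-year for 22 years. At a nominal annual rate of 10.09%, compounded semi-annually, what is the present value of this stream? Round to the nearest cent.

£360,182.72

i = 0.1009/2 = 0.05045 per half-year; n = 22·2 = 44.
PV = PMT · [1 − (1+i)^(−n)] / i = 20525 · 17.548488 = 360,182.7187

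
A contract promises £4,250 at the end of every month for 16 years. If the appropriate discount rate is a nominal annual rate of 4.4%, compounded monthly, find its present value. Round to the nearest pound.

Periodic rate i = 0.044/12 = 0.00366667; n = 16 × 12 = 192 periods.
PV = 4250 × [1 − (1+0.00366667)^(−192)] / 0.00366667 = 4250 × 137.661777 = 585,062.5517

£585,063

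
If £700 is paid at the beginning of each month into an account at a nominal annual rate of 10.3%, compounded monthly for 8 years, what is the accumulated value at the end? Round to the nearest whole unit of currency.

£104,593

Periodic rate i = 0.103/12 = 0.00858333; n = 8 × 12 = 96 periods.
FV = 700 × [(1+0.00858333)^96 − 1] / 0.00858333 × (1+i) = 700 × 149.418998 = 104,593.2984
(annuity-due: payments at period start, so ×(1+i).)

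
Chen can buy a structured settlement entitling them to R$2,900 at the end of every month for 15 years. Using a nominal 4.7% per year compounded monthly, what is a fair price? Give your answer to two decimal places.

i = 0.047/12 = 0.00391667 per month; n = 15·12 = 180.
PV = PMT · [1 − (1+i)^(−n)] / i = 2900 · 128.989929 = 374,070.7935

R$374,070.79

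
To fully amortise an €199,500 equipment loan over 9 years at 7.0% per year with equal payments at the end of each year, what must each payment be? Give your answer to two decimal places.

Annuity-PV factor = 6.515232; PMT = 199500 / 6.515232 = 30,620.5508

€30,620.55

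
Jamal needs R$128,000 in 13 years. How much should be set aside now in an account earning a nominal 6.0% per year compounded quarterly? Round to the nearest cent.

R$59,016.82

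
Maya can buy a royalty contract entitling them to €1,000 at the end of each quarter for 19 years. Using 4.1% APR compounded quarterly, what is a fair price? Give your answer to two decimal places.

With 4 periods per year: i = 0.01025, n = 76.
PV = PMT · [1 − (1+i)^(−n)] / i = 1000 · 52.615825 = 52,615.8248

€52,615.82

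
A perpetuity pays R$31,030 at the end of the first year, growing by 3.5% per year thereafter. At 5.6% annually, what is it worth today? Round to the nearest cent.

R$1,477,619.05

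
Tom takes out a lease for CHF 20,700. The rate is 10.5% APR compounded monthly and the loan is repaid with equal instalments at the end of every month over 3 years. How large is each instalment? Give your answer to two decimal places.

With 12 periods per year: i = 0.00875, n = 36.
PMT = 20700 / ( [1 − (1+0.00875)^(−36)] / 0.00875 ) = 20700 / 30.766918 = 672.8006

CHF 672.80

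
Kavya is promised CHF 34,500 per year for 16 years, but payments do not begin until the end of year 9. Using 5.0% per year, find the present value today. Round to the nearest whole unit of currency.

CHF 253,072

Value one period before first payment (t=8): 34500 × [1 − (1+0.05)^(−16)] / 0.05 = 34500 × 10.837770 = 373,903.0498
Discount back 8 years: 373,903.0498 × (1+0.05)^(−8) = 373,903.0498 × 0.676839 = 253,072.3017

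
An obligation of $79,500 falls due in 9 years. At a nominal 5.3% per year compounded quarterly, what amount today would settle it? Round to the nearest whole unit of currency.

With 4 periods per year: i = 0.01325, n = 36.
Discount factor = (1+0.01325)^(−36) = 0.622590; PV = 79,500 × 0.622590 = 49,495.8836

$49,496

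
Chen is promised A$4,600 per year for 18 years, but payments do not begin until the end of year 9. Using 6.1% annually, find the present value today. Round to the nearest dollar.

PV at t=8 (ordinary 18-year annuity): 4600 × a(18|0.061) = 4600 × 10.746762 = 49,435.1034
PV₀ = 49,435.1034 / (1+0.061)^8 = 49,435.1034 / 1.605917 = 30,783.1016

A$30,783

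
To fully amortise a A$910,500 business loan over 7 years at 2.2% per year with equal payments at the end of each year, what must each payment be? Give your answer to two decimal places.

A$141,766.70

PMT = 910500 / ( [1 − (1+0.022)^(−7)] / 0.022 ) = 910500 / 6.422524 = 141,766.7043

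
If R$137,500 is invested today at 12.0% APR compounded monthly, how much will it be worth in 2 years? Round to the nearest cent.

With 12 periods per year: i = 0.01, n = 24.
FV = PV·(1+i)^n = 137,500 × 1.269735 = 174,588.5142

R$174,588.51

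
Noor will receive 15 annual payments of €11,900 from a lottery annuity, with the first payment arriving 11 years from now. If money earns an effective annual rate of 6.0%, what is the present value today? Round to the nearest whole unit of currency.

PV at t=10 (ordinary 15-year annuity): 11900 × a(15|0.06) = 11900 × 9.712249 = 115,575.7630
Discount back 10 years: 115,575.7630 × (1+0.06)^(−10) = 115,575.7630 × 0.558395 = 64,536.9024

€64,537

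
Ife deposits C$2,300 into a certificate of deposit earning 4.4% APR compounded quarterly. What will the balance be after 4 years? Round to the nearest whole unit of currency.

C$2,740

With 4 periods per year: i = 0.011, n = 16.
FV = 2,300 × (1 + 0.011)^16 = 2,739.9733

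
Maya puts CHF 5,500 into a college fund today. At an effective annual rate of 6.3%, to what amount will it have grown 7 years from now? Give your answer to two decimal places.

CHF 8,435.20

5,500 × (1+0.063)^7 = 5,500 × 1.533673 = 8,435.2030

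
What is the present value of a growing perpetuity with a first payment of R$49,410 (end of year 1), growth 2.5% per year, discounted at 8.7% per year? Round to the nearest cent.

R$796,935.48

PV = D₁/(r − g) = 49410/(0.087 − 0.025) = 796,935.4839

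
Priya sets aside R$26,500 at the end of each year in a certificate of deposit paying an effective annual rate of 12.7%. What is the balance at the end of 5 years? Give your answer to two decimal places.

FV = 26500 × [(1+0.127)^5 − 1] / 0.127 = 26500 × 6.441792 = 170,707.4896

R$170,707.49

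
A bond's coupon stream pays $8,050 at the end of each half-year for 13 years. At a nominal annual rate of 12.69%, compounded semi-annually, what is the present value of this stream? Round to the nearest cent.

$101,243.22

i = 0.1269/2 = 0.06345 per half-year; n = 13·2 = 26.
PV = 8050 × [1 − (1+0.06345)^(−26)] / 0.06345 = 8050 × 12.576798 = 101,243.2235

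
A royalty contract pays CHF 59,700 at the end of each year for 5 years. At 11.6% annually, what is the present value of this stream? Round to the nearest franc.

CHF 217,355

PV = 59700 × [1 − (1+0.116)^(−5)] / 0.116 = 59700 × 3.640785 = 217,354.8577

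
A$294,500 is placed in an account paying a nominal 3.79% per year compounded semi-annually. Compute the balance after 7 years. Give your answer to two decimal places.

i = 0.0379/2 = 0.01895 per half-year; n = 7·2 = 14.
FV = PV·(1+i)^n = 294,500 × 1.300589 = 383,023.5968

A$383,023.60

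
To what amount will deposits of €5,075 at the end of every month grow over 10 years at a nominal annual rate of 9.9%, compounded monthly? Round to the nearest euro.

Periodic rate i = 0.099/12 = 0.00825; n = 10 × 12 = 120 periods.
FV = 5075 × [(1+0.00825)^120 − 1] / 0.00825 = 5075 × 203.675925 = 1,033,655.3217

€1,033,655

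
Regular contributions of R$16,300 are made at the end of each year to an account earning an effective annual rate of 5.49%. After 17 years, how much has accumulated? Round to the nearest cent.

R$439,655.01

FV = PMT · [(1+i)^n − 1] / i = 16300 · 26.972700 = 439,655.0118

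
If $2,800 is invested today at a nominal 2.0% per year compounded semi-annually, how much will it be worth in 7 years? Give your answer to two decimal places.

With 2 periods per year: i = 0.01, n = 14.
FV = 2,800 × (1 + 0.01)^14 = 3,218.5278

$3,218.53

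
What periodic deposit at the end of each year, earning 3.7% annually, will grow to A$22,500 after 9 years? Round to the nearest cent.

PMT = 22500 / ( [(1+0.037)^9 − 1] / 0.037 ) = 22500 / 10.453620 = 2,152.3644

A$2,152.36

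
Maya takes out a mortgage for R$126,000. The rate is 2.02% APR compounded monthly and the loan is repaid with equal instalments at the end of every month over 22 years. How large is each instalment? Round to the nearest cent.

R$591.55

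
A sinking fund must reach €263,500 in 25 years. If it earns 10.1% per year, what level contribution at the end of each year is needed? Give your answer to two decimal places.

FV-annuity factor = 99.838162; PMT = 263500 / 99.838162 = 2,639.2713

€2,639.27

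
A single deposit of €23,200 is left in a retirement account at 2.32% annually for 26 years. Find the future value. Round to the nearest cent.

23,200 × (1+0.0232)^26 = 23,200 × 1.815406 = 42,117.4242

€42,117.42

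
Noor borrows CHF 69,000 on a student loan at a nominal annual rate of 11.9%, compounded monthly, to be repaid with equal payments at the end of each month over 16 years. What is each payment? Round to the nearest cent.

Periodic rate i = 0.119/12 = 0.00991667; n = 16 × 12 = 192 periods.
Annuity-PV factor = 85.676443; PMT = 69000 / 85.676443 = 805.3556

CHF 805.36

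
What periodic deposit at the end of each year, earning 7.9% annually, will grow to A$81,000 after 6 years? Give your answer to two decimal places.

A$11,069.43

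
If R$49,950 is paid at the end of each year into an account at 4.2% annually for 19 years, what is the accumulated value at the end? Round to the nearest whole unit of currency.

FV = 49950 × [(1+0.042)^19 − 1] / 0.042 = 49950 × 28.218505 = 1,409,514.3119

R$1,409,514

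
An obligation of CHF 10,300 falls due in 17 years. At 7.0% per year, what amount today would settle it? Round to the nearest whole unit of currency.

CHF 3,261

PV = 10,300 / (1 + 0.07)^17 = 10,300 / 3.158815 = 3,260.7162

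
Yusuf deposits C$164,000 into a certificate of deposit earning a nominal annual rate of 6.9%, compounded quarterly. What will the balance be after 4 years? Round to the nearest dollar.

C$215,619

i = 0.069/4 = 0.01725 per quarter; n = 4·4 = 16.
FV = PV·(1+i)^n = 164,000 × 1.314750 = 215,618.9985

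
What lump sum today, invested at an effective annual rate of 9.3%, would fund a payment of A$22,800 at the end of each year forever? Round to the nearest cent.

PV = PMT / i = 22800 / 0.093 = 245,161.2903

A$245,161.29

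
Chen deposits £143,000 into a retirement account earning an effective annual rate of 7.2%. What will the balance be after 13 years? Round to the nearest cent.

£353,076.04

FV = PV·(1+i)^n = 143,000 × 2.469063 = 353,076.0401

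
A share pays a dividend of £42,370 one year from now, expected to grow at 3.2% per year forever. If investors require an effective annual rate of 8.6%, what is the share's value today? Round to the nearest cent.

PV = D₁/(r − g) = 42370/(0.086 − 0.032) = 784,629.6296

£784,629.63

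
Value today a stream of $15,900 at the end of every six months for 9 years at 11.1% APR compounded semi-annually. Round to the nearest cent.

$178,129.76

With 2 periods per year: i = 0.0555, n = 18.
Annuity factor a(18|0.0555) = 11.203130; PV = 15900 × 11.203130 = 178,129.7632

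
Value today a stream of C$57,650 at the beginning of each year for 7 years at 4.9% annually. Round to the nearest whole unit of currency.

C$351,202

PV = 57650 × [1 − (1+0.049)^(−7)] / 0.049 × (1+i) = 57650 × 6.091965 = 351,201.7594
(Beginning-of-period payments → annuity-due factor ×(1+i).)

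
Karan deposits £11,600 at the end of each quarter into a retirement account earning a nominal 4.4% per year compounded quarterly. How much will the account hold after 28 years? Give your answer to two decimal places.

£2,536,283.60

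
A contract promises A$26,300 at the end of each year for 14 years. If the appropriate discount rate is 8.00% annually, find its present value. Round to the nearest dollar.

PV = 26300 × [1 − (1+0.08)^(−14)] / 0.08 = 26300 × 8.244237 = 216,823.4327

A$216,823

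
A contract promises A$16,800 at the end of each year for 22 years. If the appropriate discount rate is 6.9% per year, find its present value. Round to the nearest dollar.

PV = 16800 × [1 − (1+0.069)^(−22)] / 0.069 = 16800 × 11.153562 = 187,379.8348

A$187,380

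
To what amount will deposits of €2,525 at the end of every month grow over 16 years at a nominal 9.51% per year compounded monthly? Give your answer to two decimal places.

i = 0.0951/12 = 0.007925 per month; n = 16·12 = 192.
FV = PMT · [(1+i)^n − 1] / i = 2525 · 448.222358 = 1,131,761.4551

€1,131,761.46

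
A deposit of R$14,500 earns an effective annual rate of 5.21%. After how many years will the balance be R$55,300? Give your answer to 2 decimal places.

n = ln(55300/14500) / ln(1+0.0521) = ln(3.81379) / 0.050788 = 26.3570 years

26.36 years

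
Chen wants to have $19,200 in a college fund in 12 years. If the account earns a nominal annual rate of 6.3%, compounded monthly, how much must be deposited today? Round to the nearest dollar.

$9,033

With 12 periods per year: i = 0.00525, n = 144.
Discount factor = (1+0.00525)^(−144) = 0.470470; PV = 19,200 × 0.470470 = 9,033.0300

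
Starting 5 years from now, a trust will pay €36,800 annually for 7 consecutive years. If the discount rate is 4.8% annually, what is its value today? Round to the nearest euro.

€177,813

Value one period before first payment (t=4): 36800 × [1 − (1+0.048)^(−7)] / 0.048 = 36800 × 5.828548 = 214,490.5695
PV₀ = 214,490.5695 / (1+0.048)^4 = 214,490.5695 / 1.206272 = 177,812.8209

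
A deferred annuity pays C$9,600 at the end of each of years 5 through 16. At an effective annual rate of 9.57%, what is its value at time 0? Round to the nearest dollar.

C$46,354

PV at t=4 (ordinary 12-year annuity): 9600 × a(12|0.0957) = 9600 × 6.959621 = 66,812.3574
PV₀ = 66,812.3574 / (1+0.0957)^4 = 66,812.3574 / 1.441341 = 46,354.3130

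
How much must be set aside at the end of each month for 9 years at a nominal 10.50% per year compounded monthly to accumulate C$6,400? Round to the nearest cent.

C$35.85

i = 0.105/12 = 0.00875 per month; n = 9·12 = 108.
PMT = 6400 / ( [(1+0.00875)^108 − 1] / 0.00875 ) = 6400 / 178.543972 = 35.8455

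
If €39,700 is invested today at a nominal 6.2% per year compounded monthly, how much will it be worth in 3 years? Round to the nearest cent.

Periodic rate i = 0.062/12 = 0.00516667; n = 3 × 12 = 36 periods.
FV = 39,700 × (1 + 0.00516667)^36 = 47,792.6727

€47,792.67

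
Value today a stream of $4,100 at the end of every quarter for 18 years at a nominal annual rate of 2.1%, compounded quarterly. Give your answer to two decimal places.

$245,290.59

i = 0.021/4 = 0.00525 per quarter; n = 18·4 = 72.
PV = 4100 × [1 − (1+0.00525)^(−72)] / 0.00525 = 4100 × 59.826974 = 245,290.5943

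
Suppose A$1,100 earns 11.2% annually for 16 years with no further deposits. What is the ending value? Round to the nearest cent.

A$6,012.70

FV = 1,100 × (1 + 0.112)^16 = 6,012.6965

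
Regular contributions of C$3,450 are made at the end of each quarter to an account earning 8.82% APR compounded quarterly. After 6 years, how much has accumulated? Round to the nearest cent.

With 4 periods per year: i = 0.02205, n = 24.
FV = 3450 × [(1+0.02205)^24 − 1] / 0.02205 = 3450 × 31.194584 = 107,621.3136

C$107,621.31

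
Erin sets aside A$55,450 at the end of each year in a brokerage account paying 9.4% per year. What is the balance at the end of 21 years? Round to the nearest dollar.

A$3,301,789

FV = PMT · [(1+i)^n − 1] / i = 55450 · 59.545345 = 3,301,789.3972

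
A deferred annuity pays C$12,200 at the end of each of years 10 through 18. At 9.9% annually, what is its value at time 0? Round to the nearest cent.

C$30,161.83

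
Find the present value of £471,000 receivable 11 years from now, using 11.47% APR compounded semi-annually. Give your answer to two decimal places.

£138,104.55

i = 0.1147/2 = 0.05735 per half-year; n = 11·2 = 22.
PV = 471,000 / (1 + 0.05735)^22 = 471,000 / 3.410460 = 138,104.5463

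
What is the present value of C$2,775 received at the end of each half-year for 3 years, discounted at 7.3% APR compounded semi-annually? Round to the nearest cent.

With 2 periods per year: i = 0.0365, n = 6.
Annuity factor a(6|0.0365) = 5.302398; PV = 2775 × 5.302398 = 14,714.1547

C$14,714.15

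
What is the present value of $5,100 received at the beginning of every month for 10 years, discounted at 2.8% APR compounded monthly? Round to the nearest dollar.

$534,492

Periodic rate i = 0.028/12 = 0.00233333; n = 10 × 12 = 120 periods.
PV = 5100 × [1 − (1+0.00233333)^(−120)] / 0.00233333 × (1+i) = 5100 × 104.802418 = 534,492.3311
(Beginning-of-period payments → annuity-due factor ×(1+i).)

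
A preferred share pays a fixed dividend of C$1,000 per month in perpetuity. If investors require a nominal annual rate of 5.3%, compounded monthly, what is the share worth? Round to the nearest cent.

C$226,415.09

Periodic rate i = 0.053/12 = 0.00441667.
PV = PMT / i = 1000 / 0.00441667 = 226,415.0943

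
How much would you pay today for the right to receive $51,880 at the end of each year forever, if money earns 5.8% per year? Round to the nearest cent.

$894,482.76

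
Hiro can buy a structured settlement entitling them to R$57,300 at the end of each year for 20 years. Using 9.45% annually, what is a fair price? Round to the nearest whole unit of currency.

R$506,715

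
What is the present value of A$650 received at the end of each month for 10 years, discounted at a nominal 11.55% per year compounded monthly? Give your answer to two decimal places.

i = 0.1155/12 = 0.009625 per month; n = 10·12 = 120.
PV = 650 × [1 − (1+0.009625)^(−120)] / 0.009625 = 650 × 70.981567 = 46,138.0182

A$46,138.02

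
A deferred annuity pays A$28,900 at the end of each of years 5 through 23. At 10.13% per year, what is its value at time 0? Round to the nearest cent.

A$162,932.38

Value one period before first payment (t=4): 28900 × [1 − (1+0.1013)^(−19)] / 0.1013 = 28900 × 8.293391 = 239,678.9898
Discount back 4 years: 239,678.9898 × (1+0.1013)^(−4) = 239,678.9898 × 0.679794 = 162,932.3827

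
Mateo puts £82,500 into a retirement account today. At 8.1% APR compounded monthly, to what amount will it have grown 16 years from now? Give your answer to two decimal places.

i = 0.081/12 = 0.00675 per month; n = 16·12 = 192.
FV = 82,500 × (1 + 0.00675)^192 = 300,198.4864

£300,198.49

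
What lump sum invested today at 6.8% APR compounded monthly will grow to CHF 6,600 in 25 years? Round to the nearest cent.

Periodic rate i = 0.068/12 = 0.00566667; n = 25 × 12 = 300 periods.
Discount factor = (1+0.00566667)^(−300) = 0.183562; PV = 6,600 × 0.183562 = 1,211.5108

CHF 1,211.51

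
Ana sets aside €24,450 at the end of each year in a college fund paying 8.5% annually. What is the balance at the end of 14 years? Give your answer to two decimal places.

€613,667.26

FV = PMT · [(1+i)^n − 1] / i = 24450 · 25.098866 = 613,667.2636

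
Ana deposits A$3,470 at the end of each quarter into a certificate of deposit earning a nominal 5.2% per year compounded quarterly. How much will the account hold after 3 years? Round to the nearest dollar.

A$44,750

With 4 periods per year: i = 0.013, n = 12.
FV = PMT · [(1+i)^n − 1] / i = 3470 · 12.896290 = 44,750.1280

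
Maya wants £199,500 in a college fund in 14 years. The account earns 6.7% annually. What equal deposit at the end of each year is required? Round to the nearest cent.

£9,036.64

FV-annuity factor = 22.076786; PMT = 199500 / 22.076786 = 9,036.6414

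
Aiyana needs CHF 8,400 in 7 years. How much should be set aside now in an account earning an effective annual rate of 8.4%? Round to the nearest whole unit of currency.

PV = 8,400 / (1 + 0.084)^7 = 8,400 / 1.758754 = 4,776.1099

CHF 4,776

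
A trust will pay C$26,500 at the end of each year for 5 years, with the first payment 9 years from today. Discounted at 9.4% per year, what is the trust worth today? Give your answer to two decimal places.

C$49,719.25

Value one period before first payment (t=8): 26500 × [1 − (1+0.094)^(−5)] / 0.094 = 26500 × 3.849615 = 102,014.7913
Discount back 8 years: 102,014.7913 × (1+0.094)^(−8) = 102,014.7913 × 0.487373 = 49,719.2501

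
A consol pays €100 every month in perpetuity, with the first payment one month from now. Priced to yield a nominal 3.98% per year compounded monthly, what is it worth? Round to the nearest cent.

Periodic rate i = 0.0398/12 = 0.00331667.
PV = C/r = 100/0.00331667 = 30,150.7538

€30,150.75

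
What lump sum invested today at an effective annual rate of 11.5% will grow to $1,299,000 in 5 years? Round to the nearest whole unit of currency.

Discount factor = (1+0.115)^(−5) = 0.580264; PV = 1,299,000 × 0.580264 = 753,762.9978

$753,763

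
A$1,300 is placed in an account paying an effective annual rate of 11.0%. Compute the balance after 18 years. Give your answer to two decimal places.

A$8,506.62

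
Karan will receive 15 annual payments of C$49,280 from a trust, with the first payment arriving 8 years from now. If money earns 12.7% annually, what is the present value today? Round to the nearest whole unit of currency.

C$140,075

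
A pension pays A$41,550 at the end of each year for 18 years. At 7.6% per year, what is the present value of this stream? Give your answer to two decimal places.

A$400,446.83

PV = PMT · [1 − (1+i)^(−n)] / i = 41550 · 9.637709 = 400,446.8275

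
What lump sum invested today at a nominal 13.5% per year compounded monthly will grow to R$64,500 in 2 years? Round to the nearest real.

R$49,312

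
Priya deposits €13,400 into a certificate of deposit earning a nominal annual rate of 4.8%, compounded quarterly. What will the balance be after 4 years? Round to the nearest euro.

€16,218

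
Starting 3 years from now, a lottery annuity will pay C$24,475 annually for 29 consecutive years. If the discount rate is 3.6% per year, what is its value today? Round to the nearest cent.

C$406,306.52

PV at t=2 (ordinary 29-year annuity): 24475 × a(29|0.036) = 24475 × 17.817657 = 436,087.1620
Discount back 2 years: 436,087.1620 × (1+0.036)^(−2) = 436,087.1620 × 0.931709 = 406,306.5194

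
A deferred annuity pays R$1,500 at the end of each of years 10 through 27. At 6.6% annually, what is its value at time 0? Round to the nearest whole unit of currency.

PV at t=9 (ordinary 18-year annuity): 1500 × a(18|0.066) = 1500 × 10.356098 = 15,534.1472
PV₀ = 15,534.1472 / (1+0.066)^9 = 15,534.1472 / 1.777521 = 8,739.2180

R$8,739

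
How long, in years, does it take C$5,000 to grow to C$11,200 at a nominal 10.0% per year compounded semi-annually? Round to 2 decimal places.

8.26 years

Periodic rate i = 0.1/2 = 0.05.
n = ln(11200/5000) / ln(1+0.05) = ln(2.24000) / 0.048790 = 16.5295 half-years
= 16.5295/2 years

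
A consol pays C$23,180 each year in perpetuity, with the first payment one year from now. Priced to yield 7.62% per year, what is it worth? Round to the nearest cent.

C$304,199.48

PV = PMT / i = 23180 / 0.0762 = 304,199.4751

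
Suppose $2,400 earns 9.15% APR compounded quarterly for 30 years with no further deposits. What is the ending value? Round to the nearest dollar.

With 4 periods per year: i = 0.022875, n = 120.
2,400 × (1+0.022875)^120 = 2,400 × 15.090642 = 36,217.5396

$36,218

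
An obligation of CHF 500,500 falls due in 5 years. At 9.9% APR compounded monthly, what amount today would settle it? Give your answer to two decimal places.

CHF 305,710.42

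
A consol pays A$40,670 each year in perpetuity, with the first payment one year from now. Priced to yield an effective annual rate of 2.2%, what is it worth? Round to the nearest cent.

A$1,848,636.36

PV = PMT / i = 40670 / 0.022 = 1,848,636.3636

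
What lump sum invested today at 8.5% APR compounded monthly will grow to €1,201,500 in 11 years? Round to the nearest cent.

With 12 periods per year: i = 0.00708333, n = 132.
PV = 1,201,500 / (1 + 0.00708333)^132 = 1,201,500 / 2.538832 = 473,249.1333

€473,249.13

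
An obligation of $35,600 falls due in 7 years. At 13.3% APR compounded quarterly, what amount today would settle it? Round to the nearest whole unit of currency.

$14,246

With 4 periods per year: i = 0.03325, n = 28.
Discount factor = (1+0.03325)^(−28) = 0.400174; PV = 35,600 × 0.400174 = 14,246.1793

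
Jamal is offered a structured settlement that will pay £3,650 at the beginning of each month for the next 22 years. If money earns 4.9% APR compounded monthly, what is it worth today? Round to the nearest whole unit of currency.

i = 0.049/12 = 0.00408333 per month; n = 22·12 = 264.
PV = 3650 × [1 − (1+0.00408333)^(−264)] / 0.00408333 × (1+i) = 3650 × 162.041074 = 591,449.9215
(Beginning-of-period payments → annuity-due factor ×(1+i).)

£591,450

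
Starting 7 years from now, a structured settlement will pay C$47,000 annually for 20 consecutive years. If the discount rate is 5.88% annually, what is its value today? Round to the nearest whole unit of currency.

C$386,382

Value one period before first payment (t=6): 47000 × [1 − (1+0.0588)^(−20)] / 0.0588 = 47000 × 11.582499 = 544,377.4398
Discount back 6 years: 544,377.4398 × (1+0.0588)^(−6) = 544,377.4398 × 0.709768 = 386,381.6769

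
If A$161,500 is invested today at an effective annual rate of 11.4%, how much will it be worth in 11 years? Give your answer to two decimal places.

A$529,553.24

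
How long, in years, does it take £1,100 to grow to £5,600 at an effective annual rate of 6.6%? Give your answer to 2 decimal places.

25.46 years

n = ln(5600/1100) / ln(1+0.066) = ln(5.09091) / 0.063913 = 25.4635 years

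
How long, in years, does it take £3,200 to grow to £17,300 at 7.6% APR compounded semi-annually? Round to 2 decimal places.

Periodic rate i = 0.076/2 = 0.038.
(1+i)^n = 17300/3200 = 5.40625, so n = ln 5.40625 / ln 1.038 = 45.2479 half-years
= 45.2479/2 years

22.62 years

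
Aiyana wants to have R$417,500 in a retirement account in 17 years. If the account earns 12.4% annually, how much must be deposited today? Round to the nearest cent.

R$57,230.72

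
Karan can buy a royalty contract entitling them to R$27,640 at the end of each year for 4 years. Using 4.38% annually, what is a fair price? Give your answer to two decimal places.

R$99,438.25

PV = 27640 × [1 − (1+0.0438)^(−4)] / 0.0438 = 27640 × 3.597621 = 99,438.2498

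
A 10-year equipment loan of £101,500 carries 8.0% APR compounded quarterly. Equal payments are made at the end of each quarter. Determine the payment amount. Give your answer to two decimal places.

£3,710.41

With 4 periods per year: i = 0.02, n = 40.
PMT = 101500 / ( [1 − (1+0.02)^(−40)] / 0.02 ) = 101500 / 27.355479 = 3,710.4084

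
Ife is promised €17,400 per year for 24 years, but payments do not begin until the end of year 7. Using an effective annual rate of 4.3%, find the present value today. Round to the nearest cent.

€199,889.05

Value one period before first payment (t=6): 17400 × [1 − (1+0.043)^(−24)] / 0.043 = 17400 × 14.789232 = 257,332.6281
PV₀ = 257,332.6281 / (1+0.043)^6 = 257,332.6281 / 1.287377 = 199,889.0504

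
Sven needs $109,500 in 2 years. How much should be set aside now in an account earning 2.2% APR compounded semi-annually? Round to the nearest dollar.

$104,812

Periodic rate i = 0.022/2 = 0.011; n = 2 × 2 = 4 periods.
PV = FV·(1+i)^(−n) = 109,500 × 0.957184 = 104,811.6353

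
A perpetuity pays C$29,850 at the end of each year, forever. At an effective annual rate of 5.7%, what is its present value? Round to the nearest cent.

C$523,684.21

PV = C/r = 29850/0.057 = 523,684.2105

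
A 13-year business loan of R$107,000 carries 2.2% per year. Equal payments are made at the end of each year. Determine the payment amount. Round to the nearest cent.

Annuity-PV factor = 11.200200; PMT = 107000 / 11.200200 = 9,553.4009

R$9,553.40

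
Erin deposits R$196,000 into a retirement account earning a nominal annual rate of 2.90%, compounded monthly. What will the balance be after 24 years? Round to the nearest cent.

R$392,789.96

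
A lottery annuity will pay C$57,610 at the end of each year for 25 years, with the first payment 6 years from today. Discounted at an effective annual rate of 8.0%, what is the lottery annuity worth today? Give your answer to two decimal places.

C$418,540.87

PV at t=5 (ordinary 25-year annuity): 57610 × a(25|0.08) = 57610 × 10.674776 = 614,973.8562
PV₀ = 614,973.8562 / (1+0.08)^5 = 614,973.8562 / 1.469328 = 418,540.8732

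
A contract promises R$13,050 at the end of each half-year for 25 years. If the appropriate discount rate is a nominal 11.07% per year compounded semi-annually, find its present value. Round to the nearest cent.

R$219,825.79

With 2 periods per year: i = 0.05535, n = 50.
Annuity factor a(50|0.05535) = 16.844888; PV = 13050 × 16.844888 = 219,825.7922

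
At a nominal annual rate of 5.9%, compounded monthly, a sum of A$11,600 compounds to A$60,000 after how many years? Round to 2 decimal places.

27.92 years

Periodic rate i = 0.059/12 = 0.00491667.
(1+i)^n = 60000/11600 = 5.17241, so n = ln 5.17241 / ln 1.00492 = 335.0595 months
= 335.0595/12 years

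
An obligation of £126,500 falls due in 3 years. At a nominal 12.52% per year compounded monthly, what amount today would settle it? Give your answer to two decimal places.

£87,059.18

With 12 periods per year: i = 0.0104333, n = 36.
PV = FV·(1+i)^(−n) = 126,500 × 0.688215 = 87,059.1842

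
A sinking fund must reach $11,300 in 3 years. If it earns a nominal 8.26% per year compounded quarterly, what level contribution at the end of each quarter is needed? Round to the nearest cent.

$839.45

i = 0.0826/4 = 0.02065 per quarter; n = 3·4 = 12.
PMT = 11300 / ( [(1+0.02065)^12 − 1] / 0.02065 ) = 11300 / 13.461219 = 839.4485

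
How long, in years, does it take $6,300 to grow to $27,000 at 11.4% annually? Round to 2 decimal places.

13.48 years

n = ln(27000/6300) / ln(1+0.114) = ln(4.28571) / 0.107957 = 13.4802 years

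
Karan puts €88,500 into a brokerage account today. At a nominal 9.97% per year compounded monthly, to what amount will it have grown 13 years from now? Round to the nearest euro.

€321,741

Periodic rate i = 0.0997/12 = 0.00830833; n = 13 × 12 = 156 periods.
88,500 × (1+0.00830833)^156 = 88,500 × 3.635496 = 321,741.3541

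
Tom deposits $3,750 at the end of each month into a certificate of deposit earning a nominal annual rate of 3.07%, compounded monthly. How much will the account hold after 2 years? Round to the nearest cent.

$92,698.23

i = 0.0307/12 = 0.00255833 per month; n = 2·12 = 24.
FV = PMT · [(1+i)^n − 1] / i = 3750 · 24.719527 = 92,698.2262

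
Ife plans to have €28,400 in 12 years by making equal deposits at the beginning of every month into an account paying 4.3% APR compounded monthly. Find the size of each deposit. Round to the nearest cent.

Periodic rate i = 0.043/12 = 0.00358333; n = 12 × 12 = 144 periods.
FV-annuity factor × (1+i) = 188.702202; PMT = 28400 / 188.702202 = 150.5017

€150.50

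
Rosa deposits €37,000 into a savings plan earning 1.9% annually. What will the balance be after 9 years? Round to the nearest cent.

€43,829.79

37,000 × (1+0.019)^9 = 37,000 × 1.184589 = 43,829.7890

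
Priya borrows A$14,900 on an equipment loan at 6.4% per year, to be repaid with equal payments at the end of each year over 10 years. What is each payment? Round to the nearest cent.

PMT = 14900 / ( [1 − (1+0.064)^(−10)] / 0.064 ) = 14900 / 7.222592 = 2,062.9712

A$2,062.97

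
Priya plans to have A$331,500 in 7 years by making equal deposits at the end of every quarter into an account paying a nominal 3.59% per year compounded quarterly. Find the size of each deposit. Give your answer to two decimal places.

A$10,466.69

Periodic rate i = 0.0359/4 = 0.008975; n = 7 × 4 = 28 periods.
PMT = 331500 / ( [(1+0.008975)^28 − 1] / 0.008975 ) = 331500 / 31.671896 = 10,466.6925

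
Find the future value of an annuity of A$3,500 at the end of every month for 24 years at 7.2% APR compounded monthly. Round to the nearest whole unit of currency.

With 12 periods per year: i = 0.006, n = 288.
Accumulation factor s(288|0.006) = 766.732045; FV = 3500 × 766.732045 = 2,683,562.1563

A$2,683,562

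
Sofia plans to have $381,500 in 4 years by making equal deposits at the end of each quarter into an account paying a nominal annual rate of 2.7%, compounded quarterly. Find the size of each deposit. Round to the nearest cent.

$22,659.66

With 4 periods per year: i = 0.00675, n = 16.
FV-annuity factor = 16.836084; PMT = 381500 / 16.836084 = 22,659.6637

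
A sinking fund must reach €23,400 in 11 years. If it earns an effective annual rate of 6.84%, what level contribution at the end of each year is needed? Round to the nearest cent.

FV-annuity factor = 15.650406; PMT = 23400 / 15.650406 = 1,495.1689

€1,495.17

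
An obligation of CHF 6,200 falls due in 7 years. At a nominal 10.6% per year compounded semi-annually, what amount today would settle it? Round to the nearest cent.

i = 0.106/2 = 0.053 per half-year; n = 7·2 = 14.
PV = FV·(1+i)^(−n) = 6,200 × 0.485292 = 3,008.8081

CHF 3,008.81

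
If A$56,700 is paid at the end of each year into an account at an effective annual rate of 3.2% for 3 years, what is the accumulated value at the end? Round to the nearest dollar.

FV = 56700 × [(1+0.032)^3 − 1] / 0.032 = 56700 × 3.097024 = 175,601.2608

A$175,601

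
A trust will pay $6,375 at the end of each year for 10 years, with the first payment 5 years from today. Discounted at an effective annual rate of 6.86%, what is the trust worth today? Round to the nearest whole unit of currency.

$34,562

Value one period before first payment (t=4): 6375 × [1 − (1+0.0686)^(−10)] / 0.0686 = 6375 × 7.069261 = 45,066.5378
Discount back 4 years: 45,066.5378 × (1+0.0686)^(−4) = 45,066.5378 × 0.766901 = 34,561.5742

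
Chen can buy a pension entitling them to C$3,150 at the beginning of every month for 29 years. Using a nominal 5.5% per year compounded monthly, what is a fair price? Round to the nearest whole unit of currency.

C$549,819

i = 0.055/12 = 0.00458333 per month; n = 29·12 = 348.
Annuity factor a(348|0.00458333) × (1+i) = 174.545596; PV = 3150 × 174.545596 = 549,818.6278
Payments are at the start of each period, so multiply by (1+i).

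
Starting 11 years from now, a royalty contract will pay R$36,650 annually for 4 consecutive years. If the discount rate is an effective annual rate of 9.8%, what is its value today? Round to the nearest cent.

R$45,811.47

PV at t=10 (ordinary 4-year annuity): 36650 × a(4|0.098) = 36650 × 3.183638 = 116,680.3285
PV₀ = 116,680.3285 / (1+0.098)^10 = 116,680.3285 / 2.546967 = 45,811.4715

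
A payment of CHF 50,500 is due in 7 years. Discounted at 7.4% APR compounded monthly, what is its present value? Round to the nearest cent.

Periodic rate i = 0.074/12 = 0.00616667; n = 7 × 12 = 84 periods.
PV = FV·(1+i)^(−n) = 50,500 × 0.596659 = 30,131.2840

CHF 30,131.28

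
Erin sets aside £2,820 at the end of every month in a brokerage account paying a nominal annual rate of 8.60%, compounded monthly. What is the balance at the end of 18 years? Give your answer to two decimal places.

i = 0.086/12 = 0.00716667 per month; n = 18·12 = 216.
FV = PMT · [(1+i)^n − 1] / i = 2820 · 512.953929 = 1,446,530.0787

£1,446,530.08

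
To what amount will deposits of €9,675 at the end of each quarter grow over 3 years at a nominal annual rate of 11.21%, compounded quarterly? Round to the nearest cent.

€135,777.39

Periodic rate i = 0.1121/4 = 0.028025; n = 3 × 4 = 12 periods.
Accumulation factor s(12|0.028025) = 14.033838; FV = 9675 × 14.033838 = 135,777.3867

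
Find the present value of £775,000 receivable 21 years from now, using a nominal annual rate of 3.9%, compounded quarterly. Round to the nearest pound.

£343,034

i = 0.039/4 = 0.00975 per quarter; n = 21·4 = 84.
Discount factor = (1+0.00975)^(−84) = 0.442625; PV = 775,000 × 0.442625 = 343,034.1108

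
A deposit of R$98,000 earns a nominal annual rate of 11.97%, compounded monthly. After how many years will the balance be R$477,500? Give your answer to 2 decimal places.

13.30 years

Periodic rate i = 0.1197/12 = 0.009975.
(1+i)^n = 477500/98000 = 4.87245, so n = ln 4.87245 / ln 1.00998 = 159.5470 months
= 159.5470/12 years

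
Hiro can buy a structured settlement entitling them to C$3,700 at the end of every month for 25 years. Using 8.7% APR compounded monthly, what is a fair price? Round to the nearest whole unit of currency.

C$451,909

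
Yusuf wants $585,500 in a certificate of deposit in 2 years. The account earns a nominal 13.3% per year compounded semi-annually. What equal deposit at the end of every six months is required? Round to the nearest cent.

$132,556.54

i = 0.133/2 = 0.0665 per half-year; n = 2·2 = 4.
PMT = 585500 / ( [(1+0.0665)^4 − 1] / 0.0665 ) = 585500 / 4.416983 = 132,556.5413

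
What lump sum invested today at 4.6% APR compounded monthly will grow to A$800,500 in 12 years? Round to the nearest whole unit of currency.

Periodic rate i = 0.046/12 = 0.00383333; n = 12 × 12 = 144 periods.
PV = FV·(1+i)^(−n) = 800,500 × 0.576405 = 461,412.2230

A$461,412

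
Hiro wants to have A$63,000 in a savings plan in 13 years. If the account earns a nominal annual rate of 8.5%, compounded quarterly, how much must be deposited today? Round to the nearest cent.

Periodic rate i = 0.085/4 = 0.02125; n = 13 × 4 = 52 periods.
PV = 63,000 / (1 + 0.02125)^52 = 63,000 / 2.984473 = 21,109.2563

A$21,109.26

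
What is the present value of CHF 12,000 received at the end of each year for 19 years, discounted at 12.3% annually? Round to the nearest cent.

CHF 86,794.82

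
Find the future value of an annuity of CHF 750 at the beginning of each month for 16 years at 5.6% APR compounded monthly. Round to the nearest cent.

Periodic rate i = 0.056/12 = 0.00466667; n = 16 × 12 = 192 periods.
FV = PMT · [(1+i)^n − 1] / i × (1+i) = 750 · 311.019797 = 233,264.8479
Payments are at the start of each period, so multiply by (1+i).

CHF 233,264.85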